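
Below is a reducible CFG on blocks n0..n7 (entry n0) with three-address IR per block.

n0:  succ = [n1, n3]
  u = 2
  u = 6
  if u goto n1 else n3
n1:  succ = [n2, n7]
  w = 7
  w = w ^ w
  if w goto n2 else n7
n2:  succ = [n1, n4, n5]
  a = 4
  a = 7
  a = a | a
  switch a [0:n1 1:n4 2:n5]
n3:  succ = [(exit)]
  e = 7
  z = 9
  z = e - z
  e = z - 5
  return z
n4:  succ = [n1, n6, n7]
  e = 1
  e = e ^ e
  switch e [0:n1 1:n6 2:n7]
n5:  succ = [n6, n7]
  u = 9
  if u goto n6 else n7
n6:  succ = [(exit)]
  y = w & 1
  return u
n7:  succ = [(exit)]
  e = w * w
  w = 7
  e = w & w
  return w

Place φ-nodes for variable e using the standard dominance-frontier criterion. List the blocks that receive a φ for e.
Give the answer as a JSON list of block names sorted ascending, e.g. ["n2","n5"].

idom tree: n1←n0 n2←n1 n3←n0 n4←n2 n5←n2 n6←n2 n7←n1
Dom at joins:
  n1: preds {n0,n2,n4}: {n0} ∩ {n0,n1,n2} ∩ {n0,n1,n2,n4} = {n0}; idom=n0
  n6: preds {n4,n5}: {n0,n1,n2,n4} ∩ {n0,n1,n2,n5} = {n0,n1,n2}; idom=n2
  n7: preds {n1,n4,n5}: {n0,n1} ∩ {n0,n1,n2,n4} ∩ {n0,n1,n2,n5} = {n0,n1}; idom=n1

DF walk-up:
  join n1 pred n0: · stop@n0
  join n1 pred n2: n2→n1 stop@n0
  join n1 pred n4: n4→n2→n1 stop@n0
  join n6 pred n4: n4 stop@n2
  join n6 pred n5: n5 stop@n2
  join n7 pred n1: · stop@n1
  join n7 pred n4: n4→n2 stop@n1
  join n7 pred n5: n5→n2 stop@n1
  n0 → ∅
  n1 → {n1}
  n2 → {n1,n7}
  n3 → ∅
  n4 → {n1,n6,n7}
  n5 → {n6,n7}
  n6 → ∅
  n7 → ∅

φ for e: defs {n3,n4,n7}
  DF⁺ = {n1,n6,n7}

Answer: ["n1", "n6", "n7"]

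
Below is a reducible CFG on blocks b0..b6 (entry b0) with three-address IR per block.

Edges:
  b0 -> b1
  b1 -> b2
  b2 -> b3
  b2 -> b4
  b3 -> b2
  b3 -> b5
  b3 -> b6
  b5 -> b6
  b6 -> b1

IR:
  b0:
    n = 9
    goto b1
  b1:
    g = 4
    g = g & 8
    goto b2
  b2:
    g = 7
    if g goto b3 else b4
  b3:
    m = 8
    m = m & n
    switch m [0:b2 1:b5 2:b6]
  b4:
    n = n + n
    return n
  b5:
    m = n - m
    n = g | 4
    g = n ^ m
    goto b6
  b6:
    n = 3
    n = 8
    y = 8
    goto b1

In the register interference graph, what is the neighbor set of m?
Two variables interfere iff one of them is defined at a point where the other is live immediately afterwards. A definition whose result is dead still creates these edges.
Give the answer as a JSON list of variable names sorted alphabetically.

Answer: ["g", "n"]

Analysis:
def/use:
  b0: def={n} ue=∅
  b1: def={g} ue=∅
  b2: def={g} ue=∅
  b3: def={m} ue={n}
  b4: def={n} ue={n}
  b5: def={g,m,n} ue={g,m,n}
  b6: def={n,y} ue=∅

Live sets:
  live b0: ∅→{n}
  live b1: {n}→{n}
  live b2: {n}→{g,n}
  live b3: {g,n}→{g,m,n}
  live b4: {n}→∅
  live b5: {g,m,n}→∅
  live b6: ∅→{n}

Interference:
  g — {m,n}
  m — {g,n}
  n — {g,m,y}
  y — {n}

N(m) = ["g", "n"]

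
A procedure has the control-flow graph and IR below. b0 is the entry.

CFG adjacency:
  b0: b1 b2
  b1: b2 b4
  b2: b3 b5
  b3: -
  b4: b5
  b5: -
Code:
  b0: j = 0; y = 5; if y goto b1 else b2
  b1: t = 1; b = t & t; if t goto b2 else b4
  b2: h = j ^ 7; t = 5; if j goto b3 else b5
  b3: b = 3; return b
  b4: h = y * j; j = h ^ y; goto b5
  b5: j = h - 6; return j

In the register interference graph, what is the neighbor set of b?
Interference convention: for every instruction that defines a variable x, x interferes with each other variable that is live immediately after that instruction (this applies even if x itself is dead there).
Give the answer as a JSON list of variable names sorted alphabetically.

Answer: ["j", "t", "y"]

Working:
Block summaries:
  b0: def={j,y} ue=∅
  b1: def={b,t} ue=∅
  b2: def={h,t} ue={j}
  b3: def={b} ue=∅
  b4: def={h,j} ue={j,y}
  b5: def={j} ue={h}

Backward fixpoint:
  b0 li=∅ lo={j,y}
  b1 li={j,y} lo={j,y}
  b2 li={j} lo={h}
  b3 li=∅ lo=∅
  b4 li={j,y} lo={h}
  b5 li={h} lo=∅

Interfere edges:
  b — {j,t,y}
  h — {j,t,y}
  j — {b,h,t,y}
  t — {b,h,j,y}
  y — {b,h,j,t}

N(b) = ["j", "t", "y"]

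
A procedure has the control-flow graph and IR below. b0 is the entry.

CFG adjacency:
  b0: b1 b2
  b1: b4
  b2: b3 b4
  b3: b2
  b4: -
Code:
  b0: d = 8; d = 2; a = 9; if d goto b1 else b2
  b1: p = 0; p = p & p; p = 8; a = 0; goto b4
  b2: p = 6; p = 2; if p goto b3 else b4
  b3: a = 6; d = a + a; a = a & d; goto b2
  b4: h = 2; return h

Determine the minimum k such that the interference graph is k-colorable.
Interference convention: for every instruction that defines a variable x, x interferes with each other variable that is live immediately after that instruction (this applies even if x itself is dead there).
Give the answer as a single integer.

Block summaries:
  b0: def={a,d} ue=∅
  b1: def={a,p} ue=∅
  b2: def={p} ue=∅
  b3: def={a,d} ue=∅
  b4: def={h} ue=∅

Liveness:
  b0 li=∅ lo=∅
  b1 li=∅ lo=∅
  b2 li=∅ lo=∅
  b3 li=∅ lo=∅
  b4 li=∅ lo=∅

Interference:
  a↔{d}
  d↔{a}
  h↔∅
  p↔∅

Chromatic number:
  clique {a,d} ⇒ need ≥ 2
  assign a→c0 d→c1 h→c0 p→c0 — no edge inside a register ⇒ χ ≤ 2
  χ = 2

Answer: 2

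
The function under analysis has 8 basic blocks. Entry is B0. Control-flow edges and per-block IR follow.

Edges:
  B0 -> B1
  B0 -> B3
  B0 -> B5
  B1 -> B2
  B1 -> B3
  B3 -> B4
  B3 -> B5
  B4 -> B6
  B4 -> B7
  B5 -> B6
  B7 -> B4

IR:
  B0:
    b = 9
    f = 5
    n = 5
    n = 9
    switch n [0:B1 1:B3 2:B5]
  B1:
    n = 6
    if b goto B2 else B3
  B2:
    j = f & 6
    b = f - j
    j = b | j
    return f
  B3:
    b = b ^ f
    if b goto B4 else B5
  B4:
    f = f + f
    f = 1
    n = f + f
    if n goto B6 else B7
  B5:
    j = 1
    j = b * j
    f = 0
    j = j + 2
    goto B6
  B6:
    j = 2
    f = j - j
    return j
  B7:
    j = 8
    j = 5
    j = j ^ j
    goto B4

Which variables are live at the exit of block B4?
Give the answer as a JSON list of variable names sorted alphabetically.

Answer: ["f"]

Working:
Block summaries:
  B0: {b,f,n} / ∅
  B1: {n} / {b}
  B2: {b,j} / {f}
  B3: {b} / {b,f}
  B4: {f,n} / {f}
  B5: {f,j} / {b}
  B6: {f,j} / ∅
  B7: {j} / ∅

Live sets:
  live B0: ∅→{b,f}
  live B1: {b,f}→{b,f}
  live B2: {f}→∅
  live B3: {b,f}→{b,f}
  live B4: {f}→{f}
  live B5: {b}→∅
  live B6: ∅→∅
  live B7: {f}→{f}

live-out(B4) = ["f"]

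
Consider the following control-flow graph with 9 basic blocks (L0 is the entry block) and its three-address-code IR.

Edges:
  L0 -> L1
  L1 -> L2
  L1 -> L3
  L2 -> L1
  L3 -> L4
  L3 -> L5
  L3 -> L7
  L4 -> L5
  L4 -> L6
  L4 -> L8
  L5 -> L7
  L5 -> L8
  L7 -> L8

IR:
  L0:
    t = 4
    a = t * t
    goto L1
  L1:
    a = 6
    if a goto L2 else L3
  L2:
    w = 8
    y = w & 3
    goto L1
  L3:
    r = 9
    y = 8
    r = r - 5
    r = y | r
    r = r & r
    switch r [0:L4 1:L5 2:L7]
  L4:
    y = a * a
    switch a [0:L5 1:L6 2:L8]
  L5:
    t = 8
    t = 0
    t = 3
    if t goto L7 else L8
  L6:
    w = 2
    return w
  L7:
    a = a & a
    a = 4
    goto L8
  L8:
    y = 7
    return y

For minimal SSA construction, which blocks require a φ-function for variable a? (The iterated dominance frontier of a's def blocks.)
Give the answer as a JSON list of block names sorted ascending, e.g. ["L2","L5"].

idom tree: L1←L0 L2←L1 L3←L1 L4←L3 L5←L3 L6←L4 L7←L3 L8←L3
Join-block Dom:
  L1: preds {L0,L2}: {L0} ∩ {L0,L1,L2} = {L0}; idom=L0
  L5: preds {L3,L4}: {L0,L1,L3} ∩ {L0,L1,L3,L4} = {L0,L1,L3}; idom=L3
  L7: preds {L3,L5}: {L0,L1,L3} ∩ {L0,L1,L3,L5} = {L0,L1,L3}; idom=L3
  L8: preds {L4,L5,L7}: {L0,L1,L3,L4} ∩ {L0,L1,L3,L5} ∩ {L0,L1,L3,L7} = {L0,L1,L3}; idom=L3

DF derivation:
  L1←L0: walk · to L0
  L1←L2: walk L2→L1 to L0
  L5←L3: walk · to L3
  L5←L4: walk L4 to L3
  L7←L3: walk · to L3
  L7←L5: walk L5 to L3
  L8←L4: walk L4 to L3
  L8←L5: walk L5 to L3
  L8←L7: walk L7 to L3
  L0: DF=∅
  L1: DF={L1}
  L2: DF={L1}
  L3: DF=∅
  L4: DF={L5,L8}
  L5: DF={L7,L8}
  L6: DF=∅
  L7: DF={L8}
  L8: DF=∅

φ for a: defs {L0,L1,L7}
  DF⁺ = {L1,L8}

Answer: ["L1", "L8"]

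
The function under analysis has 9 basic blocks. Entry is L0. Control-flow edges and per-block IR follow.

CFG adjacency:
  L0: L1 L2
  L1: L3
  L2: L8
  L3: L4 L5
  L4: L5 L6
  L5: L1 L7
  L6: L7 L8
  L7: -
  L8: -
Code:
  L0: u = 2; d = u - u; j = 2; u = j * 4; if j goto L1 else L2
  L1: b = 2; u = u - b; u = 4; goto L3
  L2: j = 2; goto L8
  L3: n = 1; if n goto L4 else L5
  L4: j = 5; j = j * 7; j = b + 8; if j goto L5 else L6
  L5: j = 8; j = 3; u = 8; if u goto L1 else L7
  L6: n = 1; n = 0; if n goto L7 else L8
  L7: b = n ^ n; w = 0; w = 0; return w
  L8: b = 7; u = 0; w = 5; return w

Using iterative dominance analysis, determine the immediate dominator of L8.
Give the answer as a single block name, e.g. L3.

idom tree: L1←L0 L2←L0 L3←L1 L4←L3 L5←L3 L6←L4 L7←L3 L8←L0
Join-block Dom:
  L1: preds {L0,L5}: {L0} ∩ {L0,L1,L3,L5} = {L0}; idom=L0
  L5: preds {L3,L4}: {L0,L1,L3} ∩ {L0,L1,L3,L4} = {L0,L1,L3}; idom=L3
  L7: preds {L5,L6}: {L0,L1,L3,L5} ∩ {L0,L1,L3,L4,L6} = {L0,L1,L3}; idom=L3
  L8: preds {L2,L6}: {L0,L2} ∩ {L0,L1,L3,L4,L6} = {L0}; idom=L0

idom(L8) = L0

Answer: L0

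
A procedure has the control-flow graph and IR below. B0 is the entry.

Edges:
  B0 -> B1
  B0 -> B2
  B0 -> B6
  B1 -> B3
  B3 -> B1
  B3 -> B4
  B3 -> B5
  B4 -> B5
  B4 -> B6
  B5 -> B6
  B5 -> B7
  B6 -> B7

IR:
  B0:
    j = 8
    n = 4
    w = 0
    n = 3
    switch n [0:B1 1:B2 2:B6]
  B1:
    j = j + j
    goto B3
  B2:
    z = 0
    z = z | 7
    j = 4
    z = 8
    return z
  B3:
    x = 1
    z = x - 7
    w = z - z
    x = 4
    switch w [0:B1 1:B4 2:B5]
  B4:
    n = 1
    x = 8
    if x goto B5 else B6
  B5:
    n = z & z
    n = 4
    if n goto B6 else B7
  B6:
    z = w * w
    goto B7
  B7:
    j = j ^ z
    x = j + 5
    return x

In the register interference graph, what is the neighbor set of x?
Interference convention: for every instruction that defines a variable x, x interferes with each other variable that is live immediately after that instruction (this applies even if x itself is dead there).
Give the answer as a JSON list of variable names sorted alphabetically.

Answer: ["j", "w", "z"]

Working:
def/use:
  B0: {j,n,w} / ∅
  B1: {j} / {j}
  B2: {j,z} / ∅
  B3: {w,x,z} / ∅
  B4: {n,x} / ∅
  B5: {n} / {z}
  B6: {z} / {w}
  B7: {j,x} / {j,z}

Backward fixpoint:
  live B0: ∅→{j,w}
  live B1: {j}→{j}
  live B2: ∅→∅
  live B3: {j}→{j,w,z}
  live B4: {j,w,z}→{j,w,z}
  live B5: {j,w,z}→{j,w,z}
  live B6: {j,w}→{j,z}
  live B7: {j,z}→∅

Interference:
  j: {n,w,x,z}
  n: {j,w,z}
  w: {j,n,x,z}
  x: {j,w,z}
  z: {j,n,w,x}

N(x) = ["j", "w", "z"]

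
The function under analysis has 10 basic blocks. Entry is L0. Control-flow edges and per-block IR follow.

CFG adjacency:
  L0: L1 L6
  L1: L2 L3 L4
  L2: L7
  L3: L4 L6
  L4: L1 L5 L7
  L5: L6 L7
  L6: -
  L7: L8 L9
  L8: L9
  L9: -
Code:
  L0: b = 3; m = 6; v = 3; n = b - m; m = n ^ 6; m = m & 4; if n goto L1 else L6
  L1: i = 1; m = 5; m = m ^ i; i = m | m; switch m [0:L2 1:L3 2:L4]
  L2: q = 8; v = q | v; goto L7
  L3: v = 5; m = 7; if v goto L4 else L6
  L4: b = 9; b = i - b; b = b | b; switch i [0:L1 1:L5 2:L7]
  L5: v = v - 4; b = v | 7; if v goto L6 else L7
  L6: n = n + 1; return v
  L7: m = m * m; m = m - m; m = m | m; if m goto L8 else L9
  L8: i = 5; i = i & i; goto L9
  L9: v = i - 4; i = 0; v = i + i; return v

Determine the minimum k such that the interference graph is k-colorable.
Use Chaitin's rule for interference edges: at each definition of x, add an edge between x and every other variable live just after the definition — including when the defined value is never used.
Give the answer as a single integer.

Answer: 5

Derivation:
Per-block:
  L0: {b,m,n,v} / ∅
  L1: {i,m} / ∅
  L2: {q,v} / {v}
  L3: {m,v} / ∅
  L4: {b} / {i}
  L5: {b,v} / {v}
  L6: {n} / {n,v}
  L7: {m} / {m}
  L8: {i} / ∅
  L9: {i,v} / {i}

Liveness:
  L0: in=∅ out={n,v}
  L1: in={n,v} out={i,m,n,v}
  L2: in={i,m,v} out={i,m}
  L3: in={i,n} out={i,m,n,v}
  L4: in={i,m,n,v} out={i,m,n,v}
  L5: in={i,m,n,v} out={i,m,n,v}
  L6: in={n,v} out=∅
  L7: in={i,m} out={i}
  L8: in=∅ out={i}
  L9: in={i} out=∅

Conflict graph:
  b — {i,m,n,v}
  i — {b,m,n,q,v}
  m — {b,i,n,q,v}
  n — {b,i,m,v}
  q — {i,m,v}
  v — {b,i,m,n,q}

Registers:
  clique {b,i,m,n,v} ⇒ need ≥ 5
  5-colouring: c0={i}  c1={m}  c2={v}  c3={b,q}  c4={n}
  χ = 5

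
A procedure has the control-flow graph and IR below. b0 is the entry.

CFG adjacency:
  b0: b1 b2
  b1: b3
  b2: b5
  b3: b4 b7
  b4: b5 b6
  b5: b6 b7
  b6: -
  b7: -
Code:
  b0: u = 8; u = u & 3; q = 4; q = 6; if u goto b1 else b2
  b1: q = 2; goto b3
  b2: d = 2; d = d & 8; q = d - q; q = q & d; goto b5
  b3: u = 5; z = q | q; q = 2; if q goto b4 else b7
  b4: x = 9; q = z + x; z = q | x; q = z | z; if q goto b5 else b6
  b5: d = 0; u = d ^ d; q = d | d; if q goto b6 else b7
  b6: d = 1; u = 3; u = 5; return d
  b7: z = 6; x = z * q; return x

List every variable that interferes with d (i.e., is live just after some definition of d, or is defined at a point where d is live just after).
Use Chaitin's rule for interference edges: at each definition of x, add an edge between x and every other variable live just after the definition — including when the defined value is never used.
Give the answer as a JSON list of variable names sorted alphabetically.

def/use:
  b0 def {q,u} use ∅
  b1 def {q} use ∅
  b2 def {d,q} use {q}
  b3 def {q,u,z} use {q}
  b4 def {q,x,z} use {z}
  b5 def {d,q,u} use ∅
  b6 def {d,u} use ∅
  b7 def {x,z} use {q}

Liveness:
  b0 li=∅ lo={q}
  b1 li=∅ lo={q}
  b2 li={q} lo=∅
  b3 li={q} lo={q,z}
  b4 li={z} lo=∅
  b5 li=∅ lo={q}
  b6 li=∅ lo=∅
  b7 li={q} lo=∅

Conflict graph:
  d↔{q,u}
  q↔{d,u,x,z}
  u↔{d,q}
  x↔{q,z}
  z↔{q,x}

N(d) = ["q", "u"]

Answer: ["q", "u"]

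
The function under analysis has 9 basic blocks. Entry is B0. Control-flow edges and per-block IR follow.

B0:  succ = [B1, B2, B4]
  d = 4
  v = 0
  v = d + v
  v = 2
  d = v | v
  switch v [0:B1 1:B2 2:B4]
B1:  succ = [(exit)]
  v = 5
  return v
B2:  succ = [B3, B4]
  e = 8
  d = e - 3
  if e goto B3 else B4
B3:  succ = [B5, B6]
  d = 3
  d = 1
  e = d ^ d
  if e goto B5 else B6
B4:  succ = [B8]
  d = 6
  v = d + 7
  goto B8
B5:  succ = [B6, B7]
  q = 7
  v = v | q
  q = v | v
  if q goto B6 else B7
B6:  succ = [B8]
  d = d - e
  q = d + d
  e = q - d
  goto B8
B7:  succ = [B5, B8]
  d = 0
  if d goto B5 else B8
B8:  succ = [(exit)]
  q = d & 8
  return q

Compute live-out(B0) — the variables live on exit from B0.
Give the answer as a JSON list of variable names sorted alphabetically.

Block summaries:
  B0 def {d,v} use ∅
  B1 def {v} use ∅
  B2 def {d,e} use ∅
  B3 def {d,e} use ∅
  B4 def {d,v} use ∅
  B5 def {q,v} use {v}
  B6 def {d,e,q} use {d,e}
  B7 def {d} use ∅
  B8 def {q} use {d}

Live sets:
  B0 li=∅ lo={v}
  B1 li=∅ lo=∅
  B2 li={v} lo={v}
  B3 li={v} lo={d,e,v}
  B4 li=∅ lo={d}
  B5 li={d,e,v} lo={d,e,v}
  B6 li={d,e} lo={d}
  B7 li={e,v} lo={d,e,v}
  B8 li={d} lo=∅

live-out(B0) = ["v"]

Answer: ["v"]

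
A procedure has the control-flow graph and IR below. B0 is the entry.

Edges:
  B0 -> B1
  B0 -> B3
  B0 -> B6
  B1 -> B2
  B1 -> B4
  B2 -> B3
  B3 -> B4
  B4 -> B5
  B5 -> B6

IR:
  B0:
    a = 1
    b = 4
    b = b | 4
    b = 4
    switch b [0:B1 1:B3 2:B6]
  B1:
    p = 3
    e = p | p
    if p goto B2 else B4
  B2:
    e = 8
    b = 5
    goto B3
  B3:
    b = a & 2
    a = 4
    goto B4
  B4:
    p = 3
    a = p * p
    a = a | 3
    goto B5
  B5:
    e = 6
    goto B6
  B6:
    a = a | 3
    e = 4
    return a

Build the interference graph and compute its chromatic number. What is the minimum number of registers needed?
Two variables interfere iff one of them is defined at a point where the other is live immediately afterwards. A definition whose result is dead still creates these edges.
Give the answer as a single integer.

Answer: 3

Derivation:
Block summaries:
  B0 def {a,b} use ∅
  B1 def {e,p} use ∅
  B2 def {b,e} use ∅
  B3 def {a,b} use {a}
  B4 def {a,p} use ∅
  B5 def {e} use ∅
  B6 def {a,e} use {a}

Live sets:
  live B0: ∅→{a}
  live B1: {a}→{a}
  live B2: {a}→{a}
  live B3: {a}→∅
  live B4: ∅→{a}
  live B5: {a}→{a}
  live B6: {a}→∅

Conflict graph:
  a: {b,e,p}
  b: {a}
  e: {a,p}
  p: {a,e}

Chromatic number:
  {a,e,p} pairwise interfere (3-clique) ⇒ χ ≥ 3
  3-colouring: r0={a}  r1={b,e}  r2={p}
  χ = 3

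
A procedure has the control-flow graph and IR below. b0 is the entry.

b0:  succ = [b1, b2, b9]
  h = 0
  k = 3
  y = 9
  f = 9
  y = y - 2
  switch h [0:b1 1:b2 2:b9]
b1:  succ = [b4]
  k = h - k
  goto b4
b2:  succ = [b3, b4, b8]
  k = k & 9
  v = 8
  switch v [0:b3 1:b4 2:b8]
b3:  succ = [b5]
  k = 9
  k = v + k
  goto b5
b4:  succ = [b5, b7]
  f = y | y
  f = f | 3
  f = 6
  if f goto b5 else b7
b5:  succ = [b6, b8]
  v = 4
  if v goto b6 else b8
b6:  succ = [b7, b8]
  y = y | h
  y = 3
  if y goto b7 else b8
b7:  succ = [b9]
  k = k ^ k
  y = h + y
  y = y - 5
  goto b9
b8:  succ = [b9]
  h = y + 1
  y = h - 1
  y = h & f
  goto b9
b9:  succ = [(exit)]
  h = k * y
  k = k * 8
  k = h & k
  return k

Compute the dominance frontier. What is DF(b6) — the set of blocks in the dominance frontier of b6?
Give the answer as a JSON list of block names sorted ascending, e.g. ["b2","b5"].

Answer: ["b7", "b8"]

Derivation:
idom tree: b1←b0 b2←b0 b3←b2 b4←b0 b5←b0 b6←b5 b7←b0 b8←b0 b9←b0
Join-block Dom:
  b4: preds {b1,b2}: {b0,b1} ∩ {b0,b2} = {b0}; idom=b0
  b5: preds {b3,b4}: {b0,b2,b3} ∩ {b0,b4} = {b0}; idom=b0
  b7: preds {b4,b6}: {b0,b4} ∩ {b0,b5,b6} = {b0}; idom=b0
  b8: preds {b2,b5,b6}: {b0,b2} ∩ {b0,b5} ∩ {b0,b5,b6} = {b0}; idom=b0
  b9: preds {b0,b7,b8}: {b0} ∩ {b0,b7} ∩ {b0,b8} = {b0}; idom=b0

DF walk-up:
  join b4 pred b1: b1 stop@b0
  join b4 pred b2: b2 stop@b0
  join b5 pred b3: b3→b2 stop@b0
  join b5 pred b4: b4 stop@b0
  join b7 pred b4: b4 stop@b0
  join b7 pred b6: b6→b5 stop@b0
  join b8 pred b2: b2 stop@b0
  join b8 pred b5: b5 stop@b0
  join b8 pred b6: b6→b5 stop@b0
  join b9 pred b0: · stop@b0
  join b9 pred b7: b7 stop@b0
  join b9 pred b8: b8 stop@b0
  b0 → ∅
  b1 → {b4}
  b2 → {b4,b5,b8}
  b3 → {b5}
  b4 → {b5,b7}
  b5 → {b7,b8}
  b6 → {b7,b8}
  b7 → {b9}
  b8 → {b9}
  b9 → ∅

DF(b6) = ["b7", "b8"]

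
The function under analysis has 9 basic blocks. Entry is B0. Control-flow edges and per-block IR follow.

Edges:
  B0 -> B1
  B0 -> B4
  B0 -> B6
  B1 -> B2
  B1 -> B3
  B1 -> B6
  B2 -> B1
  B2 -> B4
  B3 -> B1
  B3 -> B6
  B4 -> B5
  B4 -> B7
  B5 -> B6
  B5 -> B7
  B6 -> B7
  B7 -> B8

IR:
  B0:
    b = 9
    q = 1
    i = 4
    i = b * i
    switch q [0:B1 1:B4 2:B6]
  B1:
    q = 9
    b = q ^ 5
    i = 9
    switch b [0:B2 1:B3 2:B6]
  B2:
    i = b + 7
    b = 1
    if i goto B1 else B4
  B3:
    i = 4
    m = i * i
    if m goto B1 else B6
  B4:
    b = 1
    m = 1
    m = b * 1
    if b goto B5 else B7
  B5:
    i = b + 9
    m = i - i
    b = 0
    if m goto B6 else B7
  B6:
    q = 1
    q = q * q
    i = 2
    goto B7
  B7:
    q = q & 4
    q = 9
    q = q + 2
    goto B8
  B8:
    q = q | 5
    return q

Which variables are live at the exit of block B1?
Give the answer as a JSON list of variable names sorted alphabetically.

Answer: ["b", "q"]

Working:
def/use:
  B0: {b,i,q} / ∅
  B1: {b,i,q} / ∅
  B2: {b,i} / {b}
  B3: {i,m} / ∅
  B4: {b,m} / ∅
  B5: {b,i,m} / {b}
  B6: {i,q} / ∅
  B7: {q} / {q}
  B8: {q} / {q}

Liveness:
  B0: in=∅ out={q}
  B1: in=∅ out={b,q}
  B2: in={b,q} out={q}
  B3: in=∅ out=∅
  B4: in={q} out={b,q}
  B5: in={b,q} out={q}
  B6: in=∅ out={q}
  B7: in={q} out={q}
  B8: in={q} out=∅

live-out(B1) = ["b", "q"]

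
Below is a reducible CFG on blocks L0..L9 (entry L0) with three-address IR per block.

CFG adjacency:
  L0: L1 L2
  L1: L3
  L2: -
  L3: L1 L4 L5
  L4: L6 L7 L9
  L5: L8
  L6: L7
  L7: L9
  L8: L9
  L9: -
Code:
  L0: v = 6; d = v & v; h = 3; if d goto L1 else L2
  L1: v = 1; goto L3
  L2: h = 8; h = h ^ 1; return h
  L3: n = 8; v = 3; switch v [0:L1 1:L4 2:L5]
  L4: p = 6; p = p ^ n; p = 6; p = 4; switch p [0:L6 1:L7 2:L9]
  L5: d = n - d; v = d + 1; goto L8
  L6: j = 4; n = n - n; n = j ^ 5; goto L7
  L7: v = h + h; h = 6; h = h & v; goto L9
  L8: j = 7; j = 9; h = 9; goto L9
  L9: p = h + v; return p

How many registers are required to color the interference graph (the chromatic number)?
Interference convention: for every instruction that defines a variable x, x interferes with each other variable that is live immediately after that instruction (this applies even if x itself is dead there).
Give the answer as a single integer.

Answer: 4

Working:
def/use:
  L0: def={d,h,v} ue=∅
  L1: def={v} ue=∅
  L2: def={h} ue=∅
  L3: def={n,v} ue=∅
  L4: def={p} ue={n}
  L5: def={d,v} ue={d,n}
  L6: def={j,n} ue={n}
  L7: def={h,v} ue={h}
  L8: def={h,j} ue=∅
  L9: def={p} ue={h,v}

Backward fixpoint:
  L0 li=∅ lo={d,h}
  L1 li={d,h} lo={d,h}
  L2 li=∅ lo=∅
  L3 li={d,h} lo={d,h,n,v}
  L4 li={h,n,v} lo={h,n,v}
  L5 li={d,n} lo={v}
  L6 li={h,n} lo={h}
  L7 li={h} lo={h,v}
  L8 li={v} lo={h,v}
  L9 li={h,v} lo=∅

Interference:
  d↔{h,n,v}
  h↔{d,j,n,p,v}
  j↔{h,n,v}
  n↔{d,h,j,p,v}
  p↔{h,n,v}
  v↔{d,h,j,n,p}

Colouring:
  {d,h,n,v} pairwise interfere (4-clique) ⇒ χ ≥ 4
  assign d→r3 h→r0 j→r3 n→r1 p→r3 v→r2 — no edge inside a register ⇒ χ ≤ 4
  χ = 4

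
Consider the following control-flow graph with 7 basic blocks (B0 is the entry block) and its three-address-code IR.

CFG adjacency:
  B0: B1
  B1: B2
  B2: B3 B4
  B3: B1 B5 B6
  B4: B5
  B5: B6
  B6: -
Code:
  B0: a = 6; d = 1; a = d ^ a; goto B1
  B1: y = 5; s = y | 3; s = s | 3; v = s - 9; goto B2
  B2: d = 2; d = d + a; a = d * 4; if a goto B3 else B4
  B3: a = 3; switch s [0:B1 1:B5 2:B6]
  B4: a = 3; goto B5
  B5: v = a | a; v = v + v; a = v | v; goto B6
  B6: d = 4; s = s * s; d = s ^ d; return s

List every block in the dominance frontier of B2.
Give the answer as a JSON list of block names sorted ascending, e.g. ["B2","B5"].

Answer: ["B1"]

Analysis:
idom tree: B1←B0 B2←B1 B3←B2 B4←B2 B5←B2 B6←B2
Join-block Dom:
  B1: preds {B0,B3}: {B0} ∩ {B0,B1,B2,B3} = {B0}; idom=B0
  B5: preds {B3,B4}: {B0,B1,B2,B3} ∩ {B0,B1,B2,B4} = {B0,B1,B2}; idom=B2
  B6: preds {B3,B5}: {B0,B1,B2,B3} ∩ {B0,B1,B2,B5} = {B0,B1,B2}; idom=B2

Frontier:
  B1←B0: walk · to B0
  B1←B3: walk B3→B2→B1 to B0
  B5←B3: walk B3 to B2
  B5←B4: walk B4 to B2
  B6←B3: walk B3 to B2
  B6←B5: walk B5 to B2
  B0 → ∅
  B1 → {B1}
  B2 → {B1}
  B3 → {B1,B5,B6}
  B4 → {B5}
  B5 → {B6}
  B6 → ∅

DF(B2) = ["B1"]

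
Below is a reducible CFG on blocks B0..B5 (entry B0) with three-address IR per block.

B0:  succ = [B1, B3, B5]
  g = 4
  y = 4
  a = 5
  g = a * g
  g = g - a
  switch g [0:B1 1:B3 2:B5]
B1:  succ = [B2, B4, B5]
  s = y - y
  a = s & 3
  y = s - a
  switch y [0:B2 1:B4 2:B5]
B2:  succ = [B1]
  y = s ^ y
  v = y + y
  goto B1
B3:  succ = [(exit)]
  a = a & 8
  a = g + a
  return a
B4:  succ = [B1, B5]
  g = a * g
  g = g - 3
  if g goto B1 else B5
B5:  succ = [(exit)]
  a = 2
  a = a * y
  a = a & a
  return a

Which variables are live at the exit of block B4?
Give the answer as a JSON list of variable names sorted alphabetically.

Answer: ["g", "y"]

Working:
Block summaries:
  B0: def={a,g,y} ue=∅
  B1: def={a,s,y} ue={y}
  B2: def={v,y} ue={s,y}
  B3: def={a} ue={a,g}
  B4: def={g} ue={a,g}
  B5: def={a} ue={y}

Backward fixpoint:
  B0 li=∅ lo={a,g,y}
  B1 li={g,y} lo={a,g,s,y}
  B2 li={g,s,y} lo={g,y}
  B3 li={a,g} lo=∅
  B4 li={a,g,y} lo={g,y}
  B5 li={y} lo=∅

live-out(B4) = ["g", "y"]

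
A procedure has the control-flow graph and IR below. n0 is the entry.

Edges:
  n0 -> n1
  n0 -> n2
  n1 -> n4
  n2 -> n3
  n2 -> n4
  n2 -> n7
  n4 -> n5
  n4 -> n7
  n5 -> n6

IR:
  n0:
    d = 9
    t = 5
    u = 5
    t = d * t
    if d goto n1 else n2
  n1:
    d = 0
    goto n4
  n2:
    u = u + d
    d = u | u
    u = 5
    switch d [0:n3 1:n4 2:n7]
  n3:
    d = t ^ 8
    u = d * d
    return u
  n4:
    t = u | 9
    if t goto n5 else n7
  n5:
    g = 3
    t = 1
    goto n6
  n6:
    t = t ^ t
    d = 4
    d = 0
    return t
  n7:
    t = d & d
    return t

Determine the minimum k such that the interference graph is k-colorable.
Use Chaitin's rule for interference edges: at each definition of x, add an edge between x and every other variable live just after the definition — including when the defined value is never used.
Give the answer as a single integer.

Block summaries:
  n0 def {d,t,u} use ∅
  n1 def {d} use ∅
  n2 def {d,u} use {d,u}
  n3 def {d,u} use {t}
  n4 def {t} use {u}
  n5 def {g,t} use ∅
  n6 def {d,t} use {t}
  n7 def {t} use {d}

Liveness:
  live n0: ∅→{d,t,u}
  live n1: {u}→{d,u}
  live n2: {d,t,u}→{d,t,u}
  live n3: {t}→∅
  live n4: {d,u}→{d}
  live n5: ∅→{t}
  live n6: {t}→∅
  live n7: {d}→∅

Interference:
  d — {t,u}
  g — ∅
  t — {d,u}
  u — {d,t}

Chromatic number:
  lower bound: {d,t,u} mutually conflict ⇒ χ ≥ 3
  3-colouring: r0={d,g}  r1={t}  r2={u}
  χ = 3

Answer: 3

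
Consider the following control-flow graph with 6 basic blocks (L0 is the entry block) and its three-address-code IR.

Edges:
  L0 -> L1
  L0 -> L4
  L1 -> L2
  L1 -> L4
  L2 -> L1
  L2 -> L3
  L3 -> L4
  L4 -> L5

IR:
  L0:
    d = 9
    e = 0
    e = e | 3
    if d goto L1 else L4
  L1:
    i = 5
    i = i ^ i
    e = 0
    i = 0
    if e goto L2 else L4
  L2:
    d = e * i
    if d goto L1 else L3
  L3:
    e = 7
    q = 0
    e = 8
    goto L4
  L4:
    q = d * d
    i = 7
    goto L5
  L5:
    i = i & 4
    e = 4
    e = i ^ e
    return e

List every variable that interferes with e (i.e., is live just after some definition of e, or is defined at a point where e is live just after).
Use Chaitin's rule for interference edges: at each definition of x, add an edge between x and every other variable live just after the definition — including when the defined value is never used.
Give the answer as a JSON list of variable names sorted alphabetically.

Answer: ["d", "i"]

Derivation:
Per-block:
  L0: def={d,e} ue=∅
  L1: def={e,i} ue=∅
  L2: def={d} ue={e,i}
  L3: def={e,q} ue=∅
  L4: def={i,q} ue={d}
  L5: def={e,i} ue={i}

Liveness:
  L0: in=∅ out={d}
  L1: in={d} out={d,e,i}
  L2: in={e,i} out={d}
  L3: in={d} out={d}
  L4: in={d} out={i}
  L5: in={i} out=∅

Conflict graph:
  d — {e,i,q}
  e — {d,i}
  i — {d,e}
  q — {d}

N(e) = ["d", "i"]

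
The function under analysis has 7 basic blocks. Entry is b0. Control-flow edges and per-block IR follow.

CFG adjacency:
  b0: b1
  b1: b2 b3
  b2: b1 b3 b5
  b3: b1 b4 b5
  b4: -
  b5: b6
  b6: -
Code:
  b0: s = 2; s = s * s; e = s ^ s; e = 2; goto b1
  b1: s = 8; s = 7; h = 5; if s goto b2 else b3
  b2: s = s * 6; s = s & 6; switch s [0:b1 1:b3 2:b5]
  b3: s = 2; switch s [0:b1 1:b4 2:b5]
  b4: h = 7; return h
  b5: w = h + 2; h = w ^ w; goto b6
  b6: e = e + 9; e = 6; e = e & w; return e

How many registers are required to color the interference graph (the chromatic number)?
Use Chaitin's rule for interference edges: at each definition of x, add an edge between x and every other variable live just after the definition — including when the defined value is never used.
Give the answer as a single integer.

Per-block:
  b0: def={e,s} ue=∅
  b1: def={h,s} ue=∅
  b2: def={s} ue={s}
  b3: def={s} ue=∅
  b4: def={h} ue=∅
  b5: def={h,w} ue={h}
  b6: def={e} ue={e,w}

Backward fixpoint:
  b0 li=∅ lo={e}
  b1 li={e} lo={e,h,s}
  b2 li={e,h,s} lo={e,h}
  b3 li={e,h} lo={e,h}
  b4 li=∅ lo=∅
  b5 li={e,h} lo={e,w}
  b6 li={e,w} lo=∅

Conflict graph:
  e: {h,s,w}
  h: {e,s,w}
  s: {e,h}
  w: {e,h}

Chromatic number:
  {e,h,s} pairwise interfere (3-clique) ⇒ χ ≥ 3
  3-colouring: r0={e}  r1={h}  r2={s,w}
  χ = 3

Answer: 3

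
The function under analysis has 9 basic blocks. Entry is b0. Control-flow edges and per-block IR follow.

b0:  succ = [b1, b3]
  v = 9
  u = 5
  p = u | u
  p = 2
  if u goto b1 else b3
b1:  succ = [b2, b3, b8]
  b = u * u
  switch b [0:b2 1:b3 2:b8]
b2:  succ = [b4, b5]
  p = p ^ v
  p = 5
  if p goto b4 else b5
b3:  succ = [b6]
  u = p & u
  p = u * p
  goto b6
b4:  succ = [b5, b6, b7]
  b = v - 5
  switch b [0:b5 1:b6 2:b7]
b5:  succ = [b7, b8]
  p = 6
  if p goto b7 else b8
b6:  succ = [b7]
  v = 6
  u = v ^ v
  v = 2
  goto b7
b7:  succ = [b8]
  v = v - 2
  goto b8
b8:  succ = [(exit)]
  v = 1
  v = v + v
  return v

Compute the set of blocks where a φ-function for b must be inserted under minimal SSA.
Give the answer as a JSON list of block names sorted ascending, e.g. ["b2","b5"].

Answer: ["b3", "b5", "b6", "b7", "b8"]

Analysis:
idom tree: b1←b0 b2←b1 b3←b0 b4←b2 b5←b2 b6←b0 b7←b0 b8←b0
Dom at joins:
  b3: preds {b0,b1}: {b0} ∩ {b0,b1} = {b0}; idom=b0
  b5: preds {b2,b4}: {b0,b1,b2} ∩ {b0,b1,b2,b4} = {b0,b1,b2}; idom=b2
  b6: preds {b3,b4}: {b0,b3} ∩ {b0,b1,b2,b4} = {b0}; idom=b0
  b7: preds {b4,b5,b6}: {b0,b1,b2,b4} ∩ {b0,b1,b2,b5} ∩ {b0,b6} = {b0}; idom=b0
  b8: preds {b1,b5,b7}: {b0,b1} ∩ {b0,b1,b2,b5} ∩ {b0,b7} = {b0}; idom=b0

DF walk-up:
  b3←b0: walk · to b0
  b3←b1: walk b1 to b0
  b5←b2: walk · to b2
  b5←b4: walk b4 to b2
  b6←b3: walk b3 to b0
  b6←b4: walk b4→b2→b1 to b0
  b7←b4: walk b4→b2→b1 to b0
  b7←b5: walk b5→b2→b1 to b0
  b7←b6: walk b6 to b0
  b8←b1: walk b1 to b0
  b8←b5: walk b5→b2→b1 to b0
  b8←b7: walk b7 to b0
  b0 → ∅
  b1 → {b3,b6,b7,b8}
  b2 → {b6,b7,b8}
  b3 → {b6}
  b4 → {b5,b6,b7}
  b5 → {b7,b8}
  b6 → {b7}
  b7 → {b8}
  b8 → ∅

φ for b: defs {b1,b4}
  DF⁺ = {b3,b5,b6,b7,b8}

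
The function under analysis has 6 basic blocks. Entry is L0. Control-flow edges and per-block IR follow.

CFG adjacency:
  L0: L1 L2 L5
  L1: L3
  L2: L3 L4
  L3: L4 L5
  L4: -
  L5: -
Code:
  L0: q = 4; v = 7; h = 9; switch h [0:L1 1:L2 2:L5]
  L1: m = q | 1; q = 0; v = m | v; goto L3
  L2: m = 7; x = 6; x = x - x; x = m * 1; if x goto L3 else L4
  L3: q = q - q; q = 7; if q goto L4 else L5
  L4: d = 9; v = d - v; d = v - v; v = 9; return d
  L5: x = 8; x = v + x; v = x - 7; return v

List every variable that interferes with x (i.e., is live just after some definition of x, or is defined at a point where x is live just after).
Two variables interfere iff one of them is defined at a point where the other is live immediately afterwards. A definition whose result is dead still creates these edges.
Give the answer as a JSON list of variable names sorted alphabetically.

Answer: ["m", "q", "v"]

Analysis:
def/use:
  L0: def={h,q,v} ue=∅
  L1: def={m,q,v} ue={q,v}
  L2: def={m,x} ue=∅
  L3: def={q} ue={q}
  L4: def={d,v} ue={v}
  L5: def={v,x} ue={v}

Live sets:
  L0: in=∅ out={q,v}
  L1: in={q,v} out={q,v}
  L2: in={q,v} out={q,v}
  L3: in={q,v} out={v}
  L4: in={v} out=∅
  L5: in={v} out=∅

Interference:
  d: {v}
  h: {q,v}
  m: {q,v,x}
  q: {h,m,v,x}
  v: {d,h,m,q,x}
  x: {m,q,v}

N(x) = ["m", "q", "v"]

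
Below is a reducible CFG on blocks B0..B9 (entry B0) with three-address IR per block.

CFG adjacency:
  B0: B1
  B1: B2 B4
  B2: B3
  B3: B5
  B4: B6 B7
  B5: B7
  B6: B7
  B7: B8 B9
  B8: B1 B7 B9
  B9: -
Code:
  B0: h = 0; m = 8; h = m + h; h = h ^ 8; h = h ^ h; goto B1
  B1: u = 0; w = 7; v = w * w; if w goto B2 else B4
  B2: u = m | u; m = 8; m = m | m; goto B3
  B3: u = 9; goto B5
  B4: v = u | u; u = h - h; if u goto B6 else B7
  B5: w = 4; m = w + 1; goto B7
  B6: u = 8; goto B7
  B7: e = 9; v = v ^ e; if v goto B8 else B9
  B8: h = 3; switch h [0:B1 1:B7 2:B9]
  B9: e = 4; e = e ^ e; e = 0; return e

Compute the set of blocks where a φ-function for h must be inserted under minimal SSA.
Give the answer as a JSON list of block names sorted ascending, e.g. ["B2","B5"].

Answer: ["B1", "B7", "B9"]

Analysis:
idom tree: B1←B0 B2←B1 B3←B2 B4←B1 B5←B3 B6←B4 B7←B1 B8←B7 B9←B7
Dom∩ at merges:
  B1: preds {B0,B8}: {B0} ∩ {B0,B1,B7,B8} = {B0}; idom=B0
  B7: preds {B4,B5,B6,B8}: {B0,B1,B4} ∩ {B0,B1,B2,B3,B5} ∩ {B0,B1,B4,B6} ∩ {B0,B1,B7,B8} = {B0,B1}; idom=B1
  B9: preds {B7,B8}: {B0,B1,B7} ∩ {B0,B1,B7,B8} = {B0,B1,B7}; idom=B7

DF derivation:
  B1←B0: walk · to B0
  B1←B8: walk B8→B7→B1 to B0
  B7←B4: walk B4 to B1
  B7←B5: walk B5→B3→B2 to B1
  B7←B6: walk B6→B4 to B1
  B7←B8: walk B8→B7 to B1
  B9←B7: walk · to B7
  B9←B8: walk B8 to B7
  B0 → ∅
  B1 → {B1}
  B2 → {B7}
  B3 → {B7}
  B4 → {B7}
  B5 → {B7}
  B6 → {B7}
  B7 → {B1,B7}
  B8 → {B1,B7,B9}
  B9 → ∅

φ for h: defs {B0,B8}
  DF⁺ = {B1,B7,B9}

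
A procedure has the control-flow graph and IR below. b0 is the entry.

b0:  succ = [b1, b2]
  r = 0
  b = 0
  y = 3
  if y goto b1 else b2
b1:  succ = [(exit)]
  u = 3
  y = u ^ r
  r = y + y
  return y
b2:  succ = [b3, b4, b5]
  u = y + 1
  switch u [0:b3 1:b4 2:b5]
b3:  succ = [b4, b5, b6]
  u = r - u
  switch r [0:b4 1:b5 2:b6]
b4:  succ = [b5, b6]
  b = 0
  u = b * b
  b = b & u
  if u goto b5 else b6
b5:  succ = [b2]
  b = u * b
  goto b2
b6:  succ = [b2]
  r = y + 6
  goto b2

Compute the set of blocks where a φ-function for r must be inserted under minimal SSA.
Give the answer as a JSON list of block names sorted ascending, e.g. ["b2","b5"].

Answer: ["b2"]

Working:
idom tree: b1←b0 b2←b0 b3←b2 b4←b2 b5←b2 b6←b2
Dom∩ at merges:
  b2: preds {b0,b5,b6}: {b0} ∩ {b0,b2,b5} ∩ {b0,b2,b6} = {b0}; idom=b0
  b4: preds {b2,b3}: {b0,b2} ∩ {b0,b2,b3} = {b0,b2}; idom=b2
  b5: preds {b2,b3,b4}: {b0,b2} ∩ {b0,b2,b3} ∩ {b0,b2,b4} = {b0,b2}; idom=b2
  b6: preds {b3,b4}: {b0,b2,b3} ∩ {b0,b2,b4} = {b0,b2}; idom=b2

DF derivation:
  b2←b0: walk · to b0
  b2←b5: walk b5→b2 to b0
  b2←b6: walk b6→b2 to b0
  b4←b2: walk · to b2
  b4←b3: walk b3 to b2
  b5←b2: walk · to b2
  b5←b3: walk b3 to b2
  b5←b4: walk b4 to b2
  b6←b3: walk b3 to b2
  b6←b4: walk b4 to b2
  b0 → ∅
  b1 → ∅
  b2 → {b2}
  b3 → {b4,b5,b6}
  b4 → {b5,b6}
  b5 → {b2}
  b6 → {b2}

φ for r: defs {b0,b1,b6}
  DF⁺ = {b2}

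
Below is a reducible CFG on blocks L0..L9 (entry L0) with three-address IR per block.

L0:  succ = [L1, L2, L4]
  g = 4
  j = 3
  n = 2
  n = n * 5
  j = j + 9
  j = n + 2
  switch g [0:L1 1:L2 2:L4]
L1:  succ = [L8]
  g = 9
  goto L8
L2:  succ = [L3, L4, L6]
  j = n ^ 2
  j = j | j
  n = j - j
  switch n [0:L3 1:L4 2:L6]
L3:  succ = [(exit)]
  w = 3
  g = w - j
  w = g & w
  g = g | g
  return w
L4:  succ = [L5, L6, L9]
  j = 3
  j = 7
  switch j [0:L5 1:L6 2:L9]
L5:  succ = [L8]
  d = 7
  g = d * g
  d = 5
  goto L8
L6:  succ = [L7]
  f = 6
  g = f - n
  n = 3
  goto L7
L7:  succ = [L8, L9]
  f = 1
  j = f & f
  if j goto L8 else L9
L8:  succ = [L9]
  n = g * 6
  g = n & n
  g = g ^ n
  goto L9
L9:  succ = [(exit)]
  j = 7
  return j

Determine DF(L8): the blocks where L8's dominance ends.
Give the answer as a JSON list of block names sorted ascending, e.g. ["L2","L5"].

idom tree: L1←L0 L2←L0 L3←L2 L4←L0 L5←L4 L6←L0 L7←L6 L8←L0 L9←L0
Join-block Dom:
  L4: preds {L0,L2}: {L0} ∩ {L0,L2} = {L0}; idom=L0
  L6: preds {L2,L4}: {L0,L2} ∩ {L0,L4} = {L0}; idom=L0
  L8: preds {L1,L5,L7}: {L0,L1} ∩ {L0,L4,L5} ∩ {L0,L6,L7} = {L0}; idom=L0
  L9: preds {L4,L7,L8}: {L0,L4} ∩ {L0,L6,L7} ∩ {L0,L8} = {L0}; idom=L0

Frontier:
  L4←L0: walk · to L0
  L4←L2: walk L2 to L0
  L6←L2: walk L2 to L0
  L6←L4: walk L4 to L0
  L8←L1: walk L1 to L0
  L8←L5: walk L5→L4 to L0
  L8←L7: walk L7→L6 to L0
  L9←L4: walk L4 to L0
  L9←L7: walk L7→L6 to L0
  L9←L8: walk L8 to L0
  L0: DF=∅
  L1: DF={L8}
  L2: DF={L4,L6}
  L3: DF=∅
  L4: DF={L6,L8,L9}
  L5: DF={L8}
  L6: DF={L8,L9}
  L7: DF={L8,L9}
  L8: DF={L9}
  L9: DF=∅

DF(L8) = ["L9"]

Answer: ["L9"]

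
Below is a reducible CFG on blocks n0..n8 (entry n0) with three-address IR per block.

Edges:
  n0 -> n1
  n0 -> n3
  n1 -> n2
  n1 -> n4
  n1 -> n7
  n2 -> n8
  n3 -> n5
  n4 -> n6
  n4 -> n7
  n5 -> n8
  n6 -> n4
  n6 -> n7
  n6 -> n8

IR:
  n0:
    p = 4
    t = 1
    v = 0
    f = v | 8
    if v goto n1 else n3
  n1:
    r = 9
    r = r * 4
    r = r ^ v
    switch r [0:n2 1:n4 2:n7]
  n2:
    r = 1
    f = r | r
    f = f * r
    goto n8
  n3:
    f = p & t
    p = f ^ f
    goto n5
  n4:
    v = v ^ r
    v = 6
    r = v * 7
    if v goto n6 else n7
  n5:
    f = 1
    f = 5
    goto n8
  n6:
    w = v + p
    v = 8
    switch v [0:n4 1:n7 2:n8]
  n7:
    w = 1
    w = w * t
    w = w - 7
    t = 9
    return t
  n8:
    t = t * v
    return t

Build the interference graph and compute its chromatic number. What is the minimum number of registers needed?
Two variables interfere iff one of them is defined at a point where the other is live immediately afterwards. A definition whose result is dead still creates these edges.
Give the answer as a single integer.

Answer: 5

Working:
def/use:
  n0: def={f,p,t,v} ue=∅
  n1: def={r} ue={v}
  n2: def={f,r} ue=∅
  n3: def={f,p} ue={p,t}
  n4: def={r,v} ue={r,v}
  n5: def={f} ue=∅
  n6: def={v,w} ue={p,v}
  n7: def={t,w} ue={t}
  n8: def={t} ue={t,v}

Backward fixpoint:
  n0: in=∅ out={p,t,v}
  n1: in={p,t,v} out={p,r,t,v}
  n2: in={t,v} out={t,v}
  n3: in={p,t,v} out={t,v}
  n4: in={p,r,t,v} out={p,r,t,v}
  n5: in={t,v} out={t,v}
  n6: in={p,r,t,v} out={p,r,t,v}
  n7: in={t} out=∅
  n8: in={t,v} out=∅

Interfere edges:
  f: {p,r,t,v}
  p: {f,r,t,v,w}
  r: {f,p,t,v,w}
  t: {f,p,r,v,w}
  v: {f,p,r,t}
  w: {p,r,t}

Chromatic number:
  {f,p,r,t,v} pairwise interfere (5-clique) ⇒ χ ≥ 5
  assign f→r3 p→r0 r→r1 t→r2 v→r4 w→r3 — no edge inside a register ⇒ χ ≤ 5
  χ = 5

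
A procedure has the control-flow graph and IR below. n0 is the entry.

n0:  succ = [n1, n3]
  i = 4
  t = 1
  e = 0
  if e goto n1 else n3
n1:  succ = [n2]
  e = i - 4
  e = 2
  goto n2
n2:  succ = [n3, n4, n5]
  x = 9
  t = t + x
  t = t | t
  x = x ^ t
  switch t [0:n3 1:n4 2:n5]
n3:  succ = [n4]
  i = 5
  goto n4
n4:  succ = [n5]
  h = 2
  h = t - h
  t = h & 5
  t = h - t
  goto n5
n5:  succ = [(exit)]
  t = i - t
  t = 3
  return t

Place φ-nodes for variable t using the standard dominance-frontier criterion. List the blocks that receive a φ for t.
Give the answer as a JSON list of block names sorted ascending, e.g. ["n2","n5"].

idom tree: n1←n0 n2←n1 n3←n0 n4←n0 n5←n0
Join-block Dom:
  n3: preds {n0,n2}: {n0} ∩ {n0,n1,n2} = {n0}; idom=n0
  n4: preds {n2,n3}: {n0,n1,n2} ∩ {n0,n3} = {n0}; idom=n0
  n5: preds {n2,n4}: {n0,n1,n2} ∩ {n0,n4} = {n0}; idom=n0

DF walk-up:
  n3←n0: walk · to n0
  n3←n2: walk n2→n1 to n0
  n4←n2: walk n2→n1 to n0
  n4←n3: walk n3 to n0
  n5←n2: walk n2→n1 to n0
  n5←n4: walk n4 to n0
  n0: DF=∅
  n1: DF={n3,n4,n5}
  n2: DF={n3,n4,n5}
  n3: DF={n4}
  n4: DF={n5}
  n5: DF=∅

φ for t: defs {n0,n2,n4,n5}
  DF⁺ = {n3,n4,n5}

Answer: ["n3", "n4", "n5"]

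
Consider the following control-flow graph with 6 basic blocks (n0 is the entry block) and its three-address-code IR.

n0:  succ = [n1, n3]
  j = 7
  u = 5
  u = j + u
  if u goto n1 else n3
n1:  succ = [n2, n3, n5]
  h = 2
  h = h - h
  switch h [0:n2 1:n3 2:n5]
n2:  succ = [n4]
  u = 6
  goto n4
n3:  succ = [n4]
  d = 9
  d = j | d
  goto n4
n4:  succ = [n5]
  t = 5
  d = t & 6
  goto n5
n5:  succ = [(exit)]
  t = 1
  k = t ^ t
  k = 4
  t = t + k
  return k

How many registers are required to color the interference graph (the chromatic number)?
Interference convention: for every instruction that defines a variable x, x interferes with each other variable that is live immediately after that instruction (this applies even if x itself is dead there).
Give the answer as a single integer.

Answer: 2

Analysis:
Per-block:
  n0: def={j,u} ue=∅
  n1: def={h} ue=∅
  n2: def={u} ue=∅
  n3: def={d} ue={j}
  n4: def={d,t} ue=∅
  n5: def={k,t} ue=∅

Backward fixpoint:
  n0 li=∅ lo={j}
  n1 li={j} lo={j}
  n2 li=∅ lo=∅
  n3 li={j} lo=∅
  n4 li=∅ lo=∅
  n5 li=∅ lo=∅

Interfere edges:
  d: {j}
  h: {j}
  j: {d,h,u}
  k: {t}
  t: {k}
  u: {j}

Colouring:
  clique {d,j} ⇒ need ≥ 2
  assign d→c1 h→c1 j→c0 k→c0 t→c1 u→c1 — no edge inside a register ⇒ χ ≤ 2
  χ = 2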